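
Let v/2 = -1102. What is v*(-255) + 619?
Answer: 562639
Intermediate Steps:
v = -2204 (v = 2*(-1102) = -2204)
v*(-255) + 619 = -2204*(-255) + 619 = 562020 + 619 = 562639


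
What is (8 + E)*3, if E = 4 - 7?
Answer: 15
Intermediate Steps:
E = -3
(8 + E)*3 = (8 - 3)*3 = 5*3 = 15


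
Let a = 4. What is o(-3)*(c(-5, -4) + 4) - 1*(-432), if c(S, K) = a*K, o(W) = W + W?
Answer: 504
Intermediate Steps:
o(W) = 2*W
c(S, K) = 4*K
o(-3)*(c(-5, -4) + 4) - 1*(-432) = (2*(-3))*(4*(-4) + 4) - 1*(-432) = -6*(-16 + 4) + 432 = -6*(-12) + 432 = 72 + 432 = 504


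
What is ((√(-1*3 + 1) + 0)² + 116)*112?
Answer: 12768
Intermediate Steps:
((√(-1*3 + 1) + 0)² + 116)*112 = ((√(-3 + 1) + 0)² + 116)*112 = ((√(-2) + 0)² + 116)*112 = ((I*√2 + 0)² + 116)*112 = ((I*√2)² + 116)*112 = (-2 + 116)*112 = 114*112 = 12768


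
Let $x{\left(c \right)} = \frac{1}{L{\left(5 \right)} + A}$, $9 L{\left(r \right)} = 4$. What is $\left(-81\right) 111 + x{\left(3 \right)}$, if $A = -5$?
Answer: $- \frac{368640}{41} \approx -8991.2$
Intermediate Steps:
$L{\left(r \right)} = \frac{4}{9}$ ($L{\left(r \right)} = \frac{1}{9} \cdot 4 = \frac{4}{9}$)
$x{\left(c \right)} = - \frac{9}{41}$ ($x{\left(c \right)} = \frac{1}{\frac{4}{9} - 5} = \frac{1}{- \frac{41}{9}} = - \frac{9}{41}$)
$\left(-81\right) 111 + x{\left(3 \right)} = \left(-81\right) 111 - \frac{9}{41} = -8991 - \frac{9}{41} = - \frac{368640}{41}$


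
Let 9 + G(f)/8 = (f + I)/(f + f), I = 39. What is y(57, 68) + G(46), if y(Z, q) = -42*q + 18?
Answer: -66760/23 ≈ -2902.6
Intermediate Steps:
y(Z, q) = 18 - 42*q
G(f) = -72 + 4*(39 + f)/f (G(f) = -72 + 8*((f + 39)/(f + f)) = -72 + 8*((39 + f)/((2*f))) = -72 + 8*((39 + f)*(1/(2*f))) = -72 + 8*((39 + f)/(2*f)) = -72 + 4*(39 + f)/f)
y(57, 68) + G(46) = (18 - 42*68) + (-68 + 156/46) = (18 - 2856) + (-68 + 156*(1/46)) = -2838 + (-68 + 78/23) = -2838 - 1486/23 = -66760/23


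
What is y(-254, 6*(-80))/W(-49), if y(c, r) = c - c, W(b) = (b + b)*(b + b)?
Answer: 0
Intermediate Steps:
W(b) = 4*b**2 (W(b) = (2*b)*(2*b) = 4*b**2)
y(c, r) = 0
y(-254, 6*(-80))/W(-49) = 0/((4*(-49)**2)) = 0/((4*2401)) = 0/9604 = 0*(1/9604) = 0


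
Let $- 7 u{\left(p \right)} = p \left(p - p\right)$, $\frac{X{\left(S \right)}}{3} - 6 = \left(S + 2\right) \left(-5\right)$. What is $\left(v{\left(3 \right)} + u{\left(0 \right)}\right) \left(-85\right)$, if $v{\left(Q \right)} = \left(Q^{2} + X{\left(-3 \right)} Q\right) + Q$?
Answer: $-9435$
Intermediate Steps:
$X{\left(S \right)} = -12 - 15 S$ ($X{\left(S \right)} = 18 + 3 \left(S + 2\right) \left(-5\right) = 18 + 3 \left(2 + S\right) \left(-5\right) = 18 + 3 \left(-10 - 5 S\right) = 18 - \left(30 + 15 S\right) = -12 - 15 S$)
$u{\left(p \right)} = 0$ ($u{\left(p \right)} = - \frac{p \left(p - p\right)}{7} = - \frac{p 0}{7} = \left(- \frac{1}{7}\right) 0 = 0$)
$v{\left(Q \right)} = Q^{2} + 34 Q$ ($v{\left(Q \right)} = \left(Q^{2} + \left(-12 - -45\right) Q\right) + Q = \left(Q^{2} + \left(-12 + 45\right) Q\right) + Q = \left(Q^{2} + 33 Q\right) + Q = Q^{2} + 34 Q$)
$\left(v{\left(3 \right)} + u{\left(0 \right)}\right) \left(-85\right) = \left(3 \left(34 + 3\right) + 0\right) \left(-85\right) = \left(3 \cdot 37 + 0\right) \left(-85\right) = \left(111 + 0\right) \left(-85\right) = 111 \left(-85\right) = -9435$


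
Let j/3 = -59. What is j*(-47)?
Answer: 8319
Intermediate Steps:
j = -177 (j = 3*(-59) = -177)
j*(-47) = -177*(-47) = 8319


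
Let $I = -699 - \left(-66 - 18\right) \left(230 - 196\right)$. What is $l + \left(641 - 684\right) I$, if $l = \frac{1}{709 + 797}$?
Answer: $- \frac{139683005}{1506} \approx -92751.0$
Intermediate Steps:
$l = \frac{1}{1506} \approx 0.00066401$
$I = 2157$ ($I = -699 - \left(-84\right) 34 = -699 - -2856 = -699 + 2856 = 2157$)
$l + \left(641 - 684\right) I = \frac{1}{1506} + \left(641 - 684\right) 2157 = \frac{1}{1506} - 92751 = - \frac{139683005}{1506}$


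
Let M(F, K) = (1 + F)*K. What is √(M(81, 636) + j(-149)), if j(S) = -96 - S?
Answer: √52205 ≈ 228.48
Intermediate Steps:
M(F, K) = K*(1 + F)
√(M(81, 636) + j(-149)) = √(636*(1 + 81) + (-96 - 1*(-149))) = √(636*82 + (-96 + 149)) = √(52152 + 53) = √52205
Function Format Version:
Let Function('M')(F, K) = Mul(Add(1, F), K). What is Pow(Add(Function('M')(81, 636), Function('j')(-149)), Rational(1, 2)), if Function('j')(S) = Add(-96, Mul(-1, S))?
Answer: Pow(52205, Rational(1, 2)) ≈ 228.48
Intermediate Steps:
Function('M')(F, K) = Mul(K, Add(1, F))
Pow(Add(Function('M')(81, 636), Function('j')(-149)), Rational(1, 2)) = Pow(Add(Mul(636, Add(1, 81)), Add(-96, Mul(-1, -149))), Rational(1, 2)) = Pow(Add(Mul(636, 82), Add(-96, 149)), Rational(1, 2)) = Pow(Add(52152, 53), Rational(1, 2)) = Pow(52205, Rational(1, 2))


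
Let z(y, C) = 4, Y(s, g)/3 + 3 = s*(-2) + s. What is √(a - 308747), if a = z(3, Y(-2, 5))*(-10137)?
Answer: I*√349295 ≈ 591.01*I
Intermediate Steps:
Y(s, g) = -9 - 3*s (Y(s, g) = -9 + 3*(s*(-2) + s) = -9 + 3*(-2*s + s) = -9 + 3*(-s) = -9 - 3*s)
a = -40548 (a = 4*(-10137) = -40548)
√(a - 308747) = √(-40548 - 308747) = √(-349295) = I*√349295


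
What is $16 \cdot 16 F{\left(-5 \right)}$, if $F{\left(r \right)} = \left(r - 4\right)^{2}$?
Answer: $20736$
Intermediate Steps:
$F{\left(r \right)} = \left(-4 + r\right)^{2}$
$16 \cdot 16 F{\left(-5 \right)} = 16 \cdot 16 \left(-4 - 5\right)^{2} = 256 \left(-9\right)^{2} = 256 \cdot 81 = 20736$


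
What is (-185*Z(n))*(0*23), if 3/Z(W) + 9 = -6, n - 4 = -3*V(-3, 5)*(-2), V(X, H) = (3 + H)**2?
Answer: 0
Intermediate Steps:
n = 388 (n = 4 - 3*(3 + 5)**2*(-2) = 4 - 3*8**2*(-2) = 4 - 3*64*(-2) = 4 - 192*(-2) = 4 + 384 = 388)
Z(W) = -1/5 (Z(W) = 3/(-9 - 6) = 3/(-15) = 3*(-1/15) = -1/5)
(-185*Z(n))*(0*23) = (-185*(-1/5))*(0*23) = 37*0 = 0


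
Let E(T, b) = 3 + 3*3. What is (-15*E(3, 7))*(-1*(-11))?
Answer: -1980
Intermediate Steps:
E(T, b) = 12 (E(T, b) = 3 + 9 = 12)
(-15*E(3, 7))*(-1*(-11)) = (-15*12)*(-1*(-11)) = -180*11 = -1980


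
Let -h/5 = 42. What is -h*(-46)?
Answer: -9660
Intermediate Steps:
h = -210 (h = -5*42 = -210)
-h*(-46) = -1*(-210)*(-46) = 210*(-46) = -9660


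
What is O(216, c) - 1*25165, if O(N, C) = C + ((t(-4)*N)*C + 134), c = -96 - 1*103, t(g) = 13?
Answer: -584022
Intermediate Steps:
c = -199 (c = -96 - 103 = -199)
O(N, C) = 134 + C + 13*C*N (O(N, C) = C + ((13*N)*C + 134) = C + (13*C*N + 134) = C + (134 + 13*C*N) = 134 + C + 13*C*N)
O(216, c) - 1*25165 = (134 - 199 + 13*(-199)*216) - 1*25165 = (134 - 199 - 558792) - 25165 = -558857 - 25165 = -584022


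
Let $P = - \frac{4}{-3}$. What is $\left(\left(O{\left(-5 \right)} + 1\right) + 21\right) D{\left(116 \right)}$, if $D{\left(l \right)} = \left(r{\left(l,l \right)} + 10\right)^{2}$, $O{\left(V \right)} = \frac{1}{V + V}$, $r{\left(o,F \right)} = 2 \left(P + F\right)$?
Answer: $\frac{19664594}{15} \approx 1.311 \cdot 10^{6}$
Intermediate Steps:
$P = \frac{4}{3}$ ($P = \left(-4\right) \left(- \frac{1}{3}\right) = \frac{4}{3} \approx 1.3333$)
$r{\left(o,F \right)} = \frac{8}{3} + 2 F$ ($r{\left(o,F \right)} = 2 \left(\frac{4}{3} + F\right) = \frac{8}{3} + 2 F$)
$O{\left(V \right)} = \frac{1}{2 V}$
$D{\left(l \right)} = \left(\frac{38}{3} + 2 l\right)^{2}$ ($D{\left(l \right)} = \left(\left(\frac{8}{3} + 2 l\right) + 10\right)^{2} = \left(\frac{38}{3} + 2 l\right)^{2}$)
$\left(\left(O{\left(-5 \right)} + 1\right) + 21\right) D{\left(116 \right)} = \left(\left(\frac{1}{2 \left(-5\right)} + 1\right) + 21\right) \frac{4 \left(19 + 3 \cdot 116\right)^{2}}{9} = \left(\left(\frac{1}{2} \left(- \frac{1}{5}\right) + 1\right) + 21\right) \frac{4 \left(19 + 348\right)^{2}}{9} = \left(\left(- \frac{1}{10} + 1\right) + 21\right) \frac{4 \cdot 367^{2}}{9} = \left(\frac{9}{10} + 21\right) \frac{4}{9} \cdot 134689 = \frac{219}{10} \cdot \frac{538756}{9} = \frac{19664594}{15}$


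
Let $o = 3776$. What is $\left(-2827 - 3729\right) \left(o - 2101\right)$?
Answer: $-10981300$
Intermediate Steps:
$\left(-2827 - 3729\right) \left(o - 2101\right) = \left(-2827 - 3729\right) \left(3776 - 2101\right) = \left(-6556\right) 1675 = -10981300$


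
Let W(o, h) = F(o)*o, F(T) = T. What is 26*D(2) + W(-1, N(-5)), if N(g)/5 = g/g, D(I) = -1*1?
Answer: -25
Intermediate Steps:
D(I) = -1
N(g) = 5 (N(g) = 5*(g/g) = 5*1 = 5)
W(o, h) = o**2 (W(o, h) = o*o = o**2)
26*D(2) + W(-1, N(-5)) = 26*(-1) + (-1)**2 = -26 + 1 = -25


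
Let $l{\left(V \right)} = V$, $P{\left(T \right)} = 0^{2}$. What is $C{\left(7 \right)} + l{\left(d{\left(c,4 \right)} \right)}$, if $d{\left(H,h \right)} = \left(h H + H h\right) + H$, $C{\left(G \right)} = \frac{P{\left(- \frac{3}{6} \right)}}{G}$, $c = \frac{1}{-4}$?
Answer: $- \frac{9}{4} \approx -2.25$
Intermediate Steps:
$P{\left(T \right)} = 0$
$c = - \frac{1}{4} \approx -0.25$
$C{\left(G \right)} = 0$ ($C{\left(G \right)} = \frac{0}{G} = 0$)
$d{\left(H,h \right)} = H + 2 H h$ ($d{\left(H,h \right)} = \left(H h + H h\right) + H = 2 H h + H = H + 2 H h$)
$C{\left(7 \right)} + l{\left(d{\left(c,4 \right)} \right)} = 0 - \frac{1 + 2 \cdot 4}{4} = 0 - \frac{1 + 8}{4} = 0 - \frac{9}{4} = - \frac{9}{4}$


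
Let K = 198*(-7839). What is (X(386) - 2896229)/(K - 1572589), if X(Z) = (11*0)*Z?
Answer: 125923/135857 ≈ 0.92688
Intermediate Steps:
K = -1552122
X(Z) = 0 (X(Z) = 0*Z = 0)
(X(386) - 2896229)/(K - 1572589) = (0 - 2896229)/(-1552122 - 1572589) = -2896229/(-3124711) = -2896229*(-1/3124711) = 125923/135857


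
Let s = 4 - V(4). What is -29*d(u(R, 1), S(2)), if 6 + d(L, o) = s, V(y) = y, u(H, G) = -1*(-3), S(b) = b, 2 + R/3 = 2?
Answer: 174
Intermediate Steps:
R = 0 (R = -6 + 3*2 = -6 + 6 = 0)
u(H, G) = 3
s = 0 (s = 4 - 1*4 = 4 - 4 = 0)
d(L, o) = -6 (d(L, o) = -6 + 0 = -6)
-29*d(u(R, 1), S(2)) = -29*(-6) = 174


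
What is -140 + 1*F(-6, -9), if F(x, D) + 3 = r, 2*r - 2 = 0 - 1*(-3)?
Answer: -281/2 ≈ -140.50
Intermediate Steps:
r = 5/2 (r = 1 + (0 - 1*(-3))/2 = 1 + (0 + 3)/2 = 1 + (½)*3 = 1 + 3/2 = 5/2 ≈ 2.5000)
F(x, D) = -½ (F(x, D) = -3 + 5/2 = -½)
-140 + 1*F(-6, -9) = -140 + 1*(-½) = -140 - ½ = -281/2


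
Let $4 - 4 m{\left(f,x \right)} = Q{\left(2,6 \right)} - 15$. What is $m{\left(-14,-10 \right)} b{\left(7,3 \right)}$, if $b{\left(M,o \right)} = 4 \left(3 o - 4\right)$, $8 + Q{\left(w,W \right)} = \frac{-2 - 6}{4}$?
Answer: $145$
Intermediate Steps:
$Q{\left(w,W \right)} = -10$ ($Q{\left(w,W \right)} = -8 + \frac{-2 - 6}{4} = -8 + \left(-2 - 6\right) \frac{1}{4} = -8 - 2 = -10$)
$m{\left(f,x \right)} = \frac{29}{4}$ ($m{\left(f,x \right)} = 1 - \frac{-10 - 15}{4} = 1 - - \frac{25}{4} = 1 + \frac{25}{4} = \frac{29}{4}$)
$b{\left(M,o \right)} = -16 + 12 o$ ($b{\left(M,o \right)} = 4 \left(-4 + 3 o\right) = -16 + 12 o$)
$m{\left(-14,-10 \right)} b{\left(7,3 \right)} = \frac{29 \left(-16 + 12 \cdot 3\right)}{4} = \frac{29 \left(-16 + 36\right)}{4} = \frac{29}{4} \cdot 20 = 145$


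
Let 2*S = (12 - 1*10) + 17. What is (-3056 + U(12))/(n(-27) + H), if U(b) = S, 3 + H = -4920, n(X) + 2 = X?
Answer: 6093/9904 ≈ 0.61521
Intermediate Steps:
n(X) = -2 + X
H = -4923 (H = -3 - 4920 = -4923)
S = 19/2 (S = ((12 - 1*10) + 17)/2 = ((12 - 10) + 17)/2 = (2 + 17)/2 = (½)*19 = 19/2 ≈ 9.5000)
U(b) = 19/2
(-3056 + U(12))/(n(-27) + H) = (-3056 + 19/2)/((-2 - 27) - 4923) = -6093/(2*(-29 - 4923)) = -6093/2/(-4952) = -6093/2*(-1/4952) = 6093/9904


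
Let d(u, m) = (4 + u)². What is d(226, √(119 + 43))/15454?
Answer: 26450/7727 ≈ 3.4231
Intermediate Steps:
d(226, √(119 + 43))/15454 = (4 + 226)²/15454 = 230²*(1/15454) = 52900*(1/15454) = 26450/7727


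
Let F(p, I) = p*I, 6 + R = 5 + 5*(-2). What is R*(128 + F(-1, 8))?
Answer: -1320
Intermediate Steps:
R = -11 (R = -6 + (5 + 5*(-2)) = -6 + (5 - 10) = -6 - 5 = -11)
F(p, I) = I*p
R*(128 + F(-1, 8)) = -11*(128 + 8*(-1)) = -11*(128 - 8) = -11*120 = -1320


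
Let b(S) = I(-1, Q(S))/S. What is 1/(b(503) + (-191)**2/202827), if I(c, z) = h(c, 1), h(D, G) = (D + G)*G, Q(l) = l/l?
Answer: 202827/36481 ≈ 5.5598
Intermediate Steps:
Q(l) = 1
h(D, G) = G*(D + G)
I(c, z) = 1 + c (I(c, z) = 1*(c + 1) = 1*(1 + c) = 1 + c)
b(S) = 0 (b(S) = (1 - 1)/S = 0/S = 0)
1/(b(503) + (-191)**2/202827) = 1/(0 + (-191)**2/202827) = 1/(0 + 36481*(1/202827)) = 1/(0 + 36481/202827) = 1/(36481/202827) = 202827/36481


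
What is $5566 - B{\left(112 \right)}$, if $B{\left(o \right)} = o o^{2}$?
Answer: $-1399362$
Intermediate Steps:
$B{\left(o \right)} = o^{3}$
$5566 - B{\left(112 \right)} = 5566 - 112^{3} = 5566 - 1404928 = -1399362$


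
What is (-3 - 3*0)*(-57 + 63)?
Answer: -18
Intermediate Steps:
(-3 - 3*0)*(-57 + 63) = (-3 + 0)*6 = -3*6 = -18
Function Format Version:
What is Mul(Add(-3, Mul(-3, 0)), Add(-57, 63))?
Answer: -18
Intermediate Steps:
Mul(Add(-3, Mul(-3, 0)), Add(-57, 63)) = Mul(Add(-3, 0), 6) = Mul(-3, 6) = -18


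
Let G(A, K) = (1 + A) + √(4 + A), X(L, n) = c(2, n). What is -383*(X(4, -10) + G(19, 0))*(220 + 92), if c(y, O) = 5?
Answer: -2987400 - 119496*√23 ≈ -3.5605e+6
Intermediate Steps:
X(L, n) = 5
G(A, K) = 1 + A + √(4 + A)
-383*(X(4, -10) + G(19, 0))*(220 + 92) = -383*(5 + (1 + 19 + √(4 + 19)))*(220 + 92) = -383*(5 + (1 + 19 + √23))*312 = -383*(5 + (20 + √23))*312 = -383*(25 + √23)*312 = -383*(7800 + 312*√23) = -2987400 - 119496*√23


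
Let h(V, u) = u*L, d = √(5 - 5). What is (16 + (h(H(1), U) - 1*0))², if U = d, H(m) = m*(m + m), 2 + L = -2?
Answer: 256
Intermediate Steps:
L = -4 (L = -2 - 2 = -4)
H(m) = 2*m² (H(m) = m*(2*m) = 2*m²)
d = 0 (d = √0 = 0)
U = 0
h(V, u) = -4*u (h(V, u) = u*(-4) = -4*u)
(16 + (h(H(1), U) - 1*0))² = (16 + (-4*0 - 1*0))² = (16 + (0 + 0))² = (16 + 0)² = 16² = 256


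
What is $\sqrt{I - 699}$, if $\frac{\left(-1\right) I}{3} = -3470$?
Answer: $3 \sqrt{1079} \approx 98.544$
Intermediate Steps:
$I = 10410$ ($I = \left(-3\right) \left(-3470\right) = 10410$)
$\sqrt{I - 699} = \sqrt{10410 - 699} = \sqrt{9711} = 3 \sqrt{1079}$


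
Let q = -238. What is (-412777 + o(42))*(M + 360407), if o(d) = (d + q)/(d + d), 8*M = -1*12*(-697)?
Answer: -447600365945/3 ≈ -1.4920e+11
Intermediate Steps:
M = 2091/2 (M = (-1*12*(-697))/8 = (-12*(-697))/8 = (1/8)*8364 = 2091/2 ≈ 1045.5)
o(d) = (-238 + d)/(2*d) (o(d) = (d - 238)/(d + d) = (-238 + d)/((2*d)) = (-238 + d)*(1/(2*d)) = (-238 + d)/(2*d))
(-412777 + o(42))*(M + 360407) = (-412777 + (1/2)*(-238 + 42)/42)*(2091/2 + 360407) = (-412777 + (1/2)*(1/42)*(-196))*(722905/2) = (-412777 - 7/3)*(722905/2) = -1238338/3*722905/2 = -447600365945/3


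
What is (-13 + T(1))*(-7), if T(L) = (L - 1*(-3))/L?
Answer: 63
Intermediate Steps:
T(L) = (3 + L)/L (T(L) = (L + 3)/L = (3 + L)/L)
(-13 + T(1))*(-7) = (-13 + (3 + 1)/1)*(-7) = (-13 + 1*4)*(-7) = (-13 + 4)*(-7) = -9*(-7) = 63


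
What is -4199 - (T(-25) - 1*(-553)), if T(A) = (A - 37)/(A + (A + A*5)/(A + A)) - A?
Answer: -52578/11 ≈ -4779.8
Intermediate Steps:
T(A) = -A + (-37 + A)/(3 + A) (T(A) = (-37 + A)/(A + (A + 5*A)/((2*A))) - A = (-37 + A)/(A + (6*A)*(1/(2*A))) - A = (-37 + A)/(A + 3) - A = (-37 + A)/(3 + A) - A = -A + (-37 + A)/(3 + A))
-4199 - (T(-25) - 1*(-553)) = -4199 - ((-37 - 1*(-25)**2 - 2*(-25))/(3 - 25) - 1*(-553)) = -4199 - ((-37 - 1*625 + 50)/(-22) + 553) = -4199 - (-(-37 - 625 + 50)/22 + 553) = -4199 - (-1/22*(-612) + 553) = -4199 - (306/11 + 553) = -4199 - 1*6389/11 = -4199 - 6389/11 = -52578/11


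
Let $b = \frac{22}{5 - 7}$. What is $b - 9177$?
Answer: $-9188$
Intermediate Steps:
$b = -11$ ($b = \frac{22}{-2} = 22 \left(- \frac{1}{2}\right) = -11$)
$b - 9177 = -11 - 9177 = -9188$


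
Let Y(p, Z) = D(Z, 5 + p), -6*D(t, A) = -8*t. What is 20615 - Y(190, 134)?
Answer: 61309/3 ≈ 20436.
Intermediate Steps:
D(t, A) = 4*t/3 (D(t, A) = -(-1)*4*t/3 = -(-4)*t/3 = 4*t/3)
Y(p, Z) = 4*Z/3
20615 - Y(190, 134) = 20615 - 4*134/3 = 20615 - 1*536/3 = 20615 - 536/3 = 61309/3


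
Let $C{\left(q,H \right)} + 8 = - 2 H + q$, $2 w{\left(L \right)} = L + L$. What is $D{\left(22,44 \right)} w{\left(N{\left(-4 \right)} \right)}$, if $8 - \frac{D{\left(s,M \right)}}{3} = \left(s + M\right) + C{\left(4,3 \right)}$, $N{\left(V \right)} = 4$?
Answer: $-576$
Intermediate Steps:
$w{\left(L \right)} = L$ ($w{\left(L \right)} = \frac{L + L}{2} = \frac{2 L}{2} = L$)
$C{\left(q,H \right)} = -8 + q - 2 H$ ($C{\left(q,H \right)} = -8 - \left(- q + 2 H\right) = -8 + q - 2 H$)
$D{\left(s,M \right)} = 54 - 3 M - 3 s$ ($D{\left(s,M \right)} = 24 - 3 \left(\left(s + M\right) - 10\right) = 24 - 3 \left(\left(M + s\right) - 10\right) = 24 - 3 \left(-10 + M + s\right) = 24 - \left(-30 + 3 M + 3 s\right) = 54 - 3 M - 3 s$)
$D{\left(22,44 \right)} w{\left(N{\left(-4 \right)} \right)} = \left(54 - 132 - 66\right) 4 = \left(-144\right) 4 = -576$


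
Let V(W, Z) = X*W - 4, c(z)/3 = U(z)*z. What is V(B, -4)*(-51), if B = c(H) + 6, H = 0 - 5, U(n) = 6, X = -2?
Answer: -8364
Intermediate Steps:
H = -5
c(z) = 18*z (c(z) = 3*(6*z) = 18*z)
B = -84 (B = 18*(-5) + 6 = -90 + 6 = -84)
V(W, Z) = -4 - 2*W (V(W, Z) = -2*W - 4 = -4 - 2*W)
V(B, -4)*(-51) = (-4 - 2*(-84))*(-51) = (-4 + 168)*(-51) = 164*(-51) = -8364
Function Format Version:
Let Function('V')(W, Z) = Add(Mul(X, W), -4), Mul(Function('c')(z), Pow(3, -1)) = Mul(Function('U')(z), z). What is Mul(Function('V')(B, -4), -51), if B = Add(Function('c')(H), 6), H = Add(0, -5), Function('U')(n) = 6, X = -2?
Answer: -8364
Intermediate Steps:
H = -5
Function('c')(z) = Mul(18, z) (Function('c')(z) = Mul(3, Mul(6, z)) = Mul(18, z))
B = -84 (B = Add(Mul(18, -5), 6) = Add(-90, 6) = -84)
Function('V')(W, Z) = Add(-4, Mul(-2, W)) (Function('V')(W, Z) = Add(Mul(-2, W), -4) = Add(-4, Mul(-2, W)))
Mul(Function('V')(B, -4), -51) = Mul(Add(-4, Mul(-2, -84)), -51) = Mul(Add(-4, 168), -51) = Mul(164, -51) = -8364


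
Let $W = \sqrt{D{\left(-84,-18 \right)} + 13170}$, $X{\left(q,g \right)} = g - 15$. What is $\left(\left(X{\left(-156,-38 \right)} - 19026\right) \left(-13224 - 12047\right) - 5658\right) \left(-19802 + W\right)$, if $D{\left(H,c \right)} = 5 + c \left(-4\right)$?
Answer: $-9547331349302 + 482139751 \sqrt{13247} \approx -9.4918 \cdot 10^{12}$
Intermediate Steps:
$X{\left(q,g \right)} = -15 + g$
$D{\left(H,c \right)} = 5 - 4 c$
$W = \sqrt{13247}$ ($W = \sqrt{\left(5 - -72\right) + 13170} = \sqrt{\left(5 + 72\right) + 13170} = \sqrt{77 + 13170} = \sqrt{13247} \approx 115.1$)
$\left(\left(X{\left(-156,-38 \right)} - 19026\right) \left(-13224 - 12047\right) - 5658\right) \left(-19802 + W\right) = \left(\left(\left(-15 - 38\right) - 19026\right) \left(-13224 - 12047\right) - 5658\right) \left(-19802 + \sqrt{13247}\right) = \left(\left(-53 - 19026\right) \left(-25271\right) - 5658\right) \left(-19802 + \sqrt{13247}\right) = \left(\left(-19079\right) \left(-25271\right) - 5658\right) \left(-19802 + \sqrt{13247}\right) = \left(482145409 - 5658\right) \left(-19802 + \sqrt{13247}\right) = 482139751 \left(-19802 + \sqrt{13247}\right) = -9547331349302 + 482139751 \sqrt{13247}$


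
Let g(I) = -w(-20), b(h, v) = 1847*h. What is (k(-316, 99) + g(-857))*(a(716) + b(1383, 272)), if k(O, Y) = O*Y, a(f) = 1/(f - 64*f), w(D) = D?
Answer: -900590161119512/11277 ≈ -7.9861e+10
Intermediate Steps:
a(f) = -1/(63*f) (a(f) = 1/(-63*f) = -1/(63*f))
g(I) = 20 (g(I) = -1*(-20) = 20)
(k(-316, 99) + g(-857))*(a(716) + b(1383, 272)) = (-316*99 + 20)*(-1/63/716 + 1847*1383) = (-31284 + 20)*(-1/63*1/716 + 2554401) = -31264*(-1/45108 + 2554401) = -31264*115223920307/45108 = -900590161119512/11277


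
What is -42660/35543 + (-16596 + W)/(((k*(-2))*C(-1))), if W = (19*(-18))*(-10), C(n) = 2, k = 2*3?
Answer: 19470447/35543 ≈ 547.80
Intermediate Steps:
k = 6
W = 3420 (W = -342*(-10) = 3420)
-42660/35543 + (-16596 + W)/(((k*(-2))*C(-1))) = -42660/35543 + (-16596 + 3420)/(((6*(-2))*2)) = -42660*1/35543 - 13176/((-12*2)) = -42660/35543 - 13176/(-24) = -42660/35543 - 13176*(-1/24) = -42660/35543 + 549 = 19470447/35543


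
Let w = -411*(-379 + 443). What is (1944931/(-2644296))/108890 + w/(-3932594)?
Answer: 3783128260228373/566170428976297680 ≈ 0.0066820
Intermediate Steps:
w = -26304 (w = -411*64 = -26304)
(1944931/(-2644296))/108890 + w/(-3932594) = (1944931/(-2644296))/108890 - 26304/(-3932594) = (1944931*(-1/2644296))*(1/108890) - 26304*(-1/3932594) = -1944931/2644296*1/108890 + 13152/1966297 = -1944931/287937391440 + 13152/1966297 = 3783128260228373/566170428976297680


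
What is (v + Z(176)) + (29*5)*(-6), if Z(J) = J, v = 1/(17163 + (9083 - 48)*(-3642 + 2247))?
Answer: -8735143429/12586662 ≈ -694.00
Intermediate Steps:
v = -1/12586662 (v = 1/(17163 + 9035*(-1395)) = 1/(17163 - 12603825) = 1/(-12586662) = -1/12586662 ≈ -7.9449e-8)
(v + Z(176)) + (29*5)*(-6) = (-1/12586662 + 176) + (29*5)*(-6) = 2215252511/12586662 + 145*(-6) = 2215252511/12586662 - 870 = -8735143429/12586662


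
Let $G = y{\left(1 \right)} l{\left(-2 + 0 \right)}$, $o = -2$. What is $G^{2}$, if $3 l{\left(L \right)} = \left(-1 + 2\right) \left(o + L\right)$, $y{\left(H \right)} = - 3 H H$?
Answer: $16$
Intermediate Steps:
$y{\left(H \right)} = - 3 H^{2}$
$l{\left(L \right)} = - \frac{2}{3} + \frac{L}{3}$ ($l{\left(L \right)} = \frac{\left(-1 + 2\right) \left(-2 + L\right)}{3} = \frac{1 \left(-2 + L\right)}{3} = \frac{-2 + L}{3} = - \frac{2}{3} + \frac{L}{3}$)
$G = 4$ ($G = - 3 \cdot 1^{2} \left(- \frac{2}{3} + \frac{-2 + 0}{3}\right) = \left(-3\right) 1 \left(- \frac{2}{3} + \frac{1}{3} \left(-2\right)\right) = - 3 \left(- \frac{2}{3} - \frac{2}{3}\right) = \left(-3\right) \left(- \frac{4}{3}\right) = 4$)
$G^{2} = 4^{2} = 16$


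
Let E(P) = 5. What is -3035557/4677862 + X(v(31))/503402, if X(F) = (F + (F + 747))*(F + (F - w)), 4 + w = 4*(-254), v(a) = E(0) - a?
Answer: 115640926729/168203220466 ≈ 0.68751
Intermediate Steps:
v(a) = 5 - a
w = -1020 (w = -4 + 4*(-254) = -4 - 1016 = -1020)
X(F) = (747 + 2*F)*(1020 + 2*F) (X(F) = (F + (F + 747))*(F + (F - 1*(-1020))) = (F + (747 + F))*(F + (F + 1020)) = (747 + 2*F)*(F + (1020 + F)) = (747 + 2*F)*(1020 + 2*F))
-3035557/4677862 + X(v(31))/503402 = -3035557/4677862 + (761940 + 4*(5 - 1*31)² + 3534*(5 - 1*31))/503402 = -3035557*1/4677862 + (761940 + 4*(5 - 31)² + 3534*(5 - 31))*(1/503402) = -433651/668266 + (761940 + 4*(-26)² + 3534*(-26))*(1/503402) = -433651/668266 + (761940 + 4*676 - 91884)*(1/503402) = -433651/668266 + (761940 + 2704 - 91884)*(1/503402) = -433651/668266 + 672760*(1/503402) = -433651/668266 + 336380/251701 = 115640926729/168203220466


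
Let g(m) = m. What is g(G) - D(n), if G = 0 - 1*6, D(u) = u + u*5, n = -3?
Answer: 12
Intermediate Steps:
D(u) = 6*u (D(u) = u + 5*u = 6*u)
G = -6 (G = 0 - 6 = -6)
g(G) - D(n) = -6 - 6*(-3) = -6 - 1*(-18) = -6 + 18 = 12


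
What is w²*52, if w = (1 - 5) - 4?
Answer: 3328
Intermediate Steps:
w = -8 (w = -4 - 4 = -8)
w²*52 = (-8)²*52 = 64*52 = 3328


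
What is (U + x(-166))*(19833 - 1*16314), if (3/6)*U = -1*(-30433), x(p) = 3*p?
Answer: 212434992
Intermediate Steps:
U = 60866 (U = 2*(-1*(-30433)) = 2*30433 = 60866)
(U + x(-166))*(19833 - 1*16314) = (60866 + 3*(-166))*(19833 - 1*16314) = (60866 - 498)*(19833 - 16314) = 60368*3519 = 212434992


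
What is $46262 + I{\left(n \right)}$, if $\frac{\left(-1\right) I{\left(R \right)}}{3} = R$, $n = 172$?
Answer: $45746$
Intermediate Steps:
$I{\left(R \right)} = - 3 R$
$46262 + I{\left(n \right)} = 46262 - 516 = 45746$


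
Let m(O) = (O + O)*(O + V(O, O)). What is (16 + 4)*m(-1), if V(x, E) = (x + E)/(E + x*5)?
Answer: 80/3 ≈ 26.667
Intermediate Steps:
V(x, E) = (E + x)/(E + 5*x)
m(O) = 2*O*(1/3 + O) (m(O) = (O + O)*(O + (O + O)/(O + 5*O)) = (2*O)*(O + (2*O)/((6*O))) = (2*O)*(O + (1/(6*O))*(2*O)) = (2*O)*(O + 1/3) = (2*O)*(1/3 + O) = 2*O*(1/3 + O))
(16 + 4)*m(-1) = (16 + 4)*((2/3)*(-1)*(1 + 3*(-1))) = 20*((2/3)*(-1)*(1 - 3)) = 20*((2/3)*(-1)*(-2)) = 20*(4/3) = 80/3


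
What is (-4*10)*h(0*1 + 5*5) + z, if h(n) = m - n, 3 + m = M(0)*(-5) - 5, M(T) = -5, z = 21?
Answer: 341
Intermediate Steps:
m = 17 (m = -3 + (-5*(-5) - 5) = -3 + (25 - 5) = -3 + 20 = 17)
h(n) = 17 - n
(-4*10)*h(0*1 + 5*5) + z = (-4*10)*(17 - (0*1 + 5*5)) + 21 = -40*(17 - (0 + 25)) + 21 = -40*(17 - 1*25) + 21 = -40*(17 - 25) + 21 = -40*(-8) + 21 = 320 + 21 = 341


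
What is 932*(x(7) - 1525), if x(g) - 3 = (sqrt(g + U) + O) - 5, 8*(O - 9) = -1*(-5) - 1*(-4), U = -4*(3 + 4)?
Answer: -2827455/2 + 932*I*sqrt(21) ≈ -1.4137e+6 + 4271.0*I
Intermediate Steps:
U = -28 (U = -4*7 = -28)
O = 81/8 (O = 9 + (-1*(-5) - 1*(-4))/8 = 9 + (5 + 4)/8 = 9 + (1/8)*9 = 9 + 9/8 = 81/8 ≈ 10.125)
x(g) = 65/8 + sqrt(-28 + g) (x(g) = 3 + ((sqrt(g - 28) + 81/8) - 5) = 3 + ((sqrt(-28 + g) + 81/8) - 5) = 3 + ((81/8 + sqrt(-28 + g)) - 5) = 3 + (41/8 + sqrt(-28 + g)) = 65/8 + sqrt(-28 + g))
932*(x(7) - 1525) = 932*((65/8 + sqrt(-28 + 7)) - 1525) = 932*((65/8 + sqrt(-21)) - 1525) = 932*((65/8 + I*sqrt(21)) - 1525) = 932*(-12135/8 + I*sqrt(21)) = -2827455/2 + 932*I*sqrt(21)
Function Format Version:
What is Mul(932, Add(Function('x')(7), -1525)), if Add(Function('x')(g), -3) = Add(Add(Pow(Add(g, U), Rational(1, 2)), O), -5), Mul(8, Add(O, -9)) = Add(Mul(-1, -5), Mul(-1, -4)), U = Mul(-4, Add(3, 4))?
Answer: Add(Rational(-2827455, 2), Mul(932, I, Pow(21, Rational(1, 2)))) ≈ Add(-1.4137e+6, Mul(4271.0, I))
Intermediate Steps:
U = -28 (U = Mul(-4, 7) = -28)
O = Rational(81, 8) (O = Add(9, Mul(Rational(1, 8), Add(Mul(-1, -5), Mul(-1, -4)))) = Add(9, Mul(Rational(1, 8), Add(5, 4))) = Add(9, Mul(Rational(1, 8), 9)) = Add(9, Rational(9, 8)) = Rational(81, 8) ≈ 10.125)
Function('x')(g) = Add(Rational(65, 8), Pow(Add(-28, g), Rational(1, 2))) (Function('x')(g) = Add(3, Add(Add(Pow(Add(g, -28), Rational(1, 2)), Rational(81, 8)), -5)) = Add(3, Add(Add(Pow(Add(-28, g), Rational(1, 2)), Rational(81, 8)), -5)) = Add(3, Add(Add(Rational(81, 8), Pow(Add(-28, g), Rational(1, 2))), -5)) = Add(3, Add(Rational(41, 8), Pow(Add(-28, g), Rational(1, 2)))) = Add(Rational(65, 8), Pow(Add(-28, g), Rational(1, 2))))
Mul(932, Add(Function('x')(7), -1525)) = Mul(932, Add(Add(Rational(65, 8), Pow(Add(-28, 7), Rational(1, 2))), -1525)) = Mul(932, Add(Add(Rational(65, 8), Pow(-21, Rational(1, 2))), -1525)) = Mul(932, Add(Add(Rational(65, 8), Mul(I, Pow(21, Rational(1, 2)))), -1525)) = Mul(932, Add(Rational(-12135, 8), Mul(I, Pow(21, Rational(1, 2))))) = Add(Rational(-2827455, 2), Mul(932, I, Pow(21, Rational(1, 2))))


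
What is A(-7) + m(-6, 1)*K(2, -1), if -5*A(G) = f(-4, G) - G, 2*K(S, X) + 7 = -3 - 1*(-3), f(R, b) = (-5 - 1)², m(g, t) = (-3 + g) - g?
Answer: 19/10 ≈ 1.9000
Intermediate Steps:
m(g, t) = -3
f(R, b) = 36 (f(R, b) = (-6)² = 36)
K(S, X) = -7/2 (K(S, X) = -7/2 + (-3 - 1*(-3))/2 = -7/2 + (-3 + 3)/2 = -7/2 + (½)*0 = -7/2 + 0 = -7/2)
A(G) = -36/5 + G/5 (A(G) = -(36 - G)/5 = -36/5 + G/5)
A(-7) + m(-6, 1)*K(2, -1) = (-36/5 + (⅕)*(-7)) - 3*(-7/2) = (-36/5 - 7/5) + 21/2 = -43/5 + 21/2 = 19/10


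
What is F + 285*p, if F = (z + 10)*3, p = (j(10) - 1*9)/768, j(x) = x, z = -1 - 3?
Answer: 4703/256 ≈ 18.371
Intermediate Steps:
z = -4
p = 1/768 (p = (10 - 1*9)/768 = (10 - 9)*(1/768) = 1*(1/768) = 1/768 ≈ 0.0013021)
F = 18 (F = (-4 + 10)*3 = 6*3 = 18)
F + 285*p = 18 + 285*(1/768) = 18 + 95/256 = 4703/256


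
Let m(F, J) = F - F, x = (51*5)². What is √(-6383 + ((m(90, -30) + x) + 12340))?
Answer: √70982 ≈ 266.42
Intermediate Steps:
x = 65025 (x = 255² = 65025)
m(F, J) = 0
√(-6383 + ((m(90, -30) + x) + 12340)) = √(-6383 + ((0 + 65025) + 12340)) = √(-6383 + (65025 + 12340)) = √(-6383 + 77365) = √70982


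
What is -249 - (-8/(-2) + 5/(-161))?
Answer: -40728/161 ≈ -252.97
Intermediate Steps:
-249 - (-8/(-2) + 5/(-161)) = -249 - (-8*(-½) + 5*(-1/161)) = -249 - (4 - 5/161) = -249 - 1*639/161 = -249 - 639/161 = -40728/161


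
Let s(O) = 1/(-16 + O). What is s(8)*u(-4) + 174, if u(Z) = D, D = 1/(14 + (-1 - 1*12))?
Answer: 1391/8 ≈ 173.88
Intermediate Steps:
D = 1 (D = 1/(14 + (-1 - 12)) = 1/(14 - 13) = 1/1 = 1)
u(Z) = 1
s(8)*u(-4) + 174 = 1/(-16 + 8) + 174 = 1/(-8) + 174 = -1/8*1 + 174 = -1/8 + 174 = 1391/8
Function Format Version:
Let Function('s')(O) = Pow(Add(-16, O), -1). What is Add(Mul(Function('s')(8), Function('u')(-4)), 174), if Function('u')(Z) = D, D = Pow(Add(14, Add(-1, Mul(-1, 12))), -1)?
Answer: Rational(1391, 8) ≈ 173.88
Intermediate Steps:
D = 1 (D = Pow(Add(14, Add(-1, -12)), -1) = Pow(Add(14, -13), -1) = Pow(1, -1) = 1)
Function('u')(Z) = 1
Add(Mul(Function('s')(8), Function('u')(-4)), 174) = Add(Mul(Pow(Add(-16, 8), -1), 1), 174) = Add(Mul(Pow(-8, -1), 1), 174) = Add(Mul(Rational(-1, 8), 1), 174) = Add(Rational(-1, 8), 174) = Rational(1391, 8)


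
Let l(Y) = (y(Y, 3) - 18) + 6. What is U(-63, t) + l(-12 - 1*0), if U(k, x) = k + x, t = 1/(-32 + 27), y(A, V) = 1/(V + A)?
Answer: -3389/45 ≈ -75.311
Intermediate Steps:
y(A, V) = 1/(A + V)
t = -1/5 (t = 1/(-5) = -1/5 ≈ -0.20000)
l(Y) = -12 + 1/(3 + Y) (l(Y) = (1/(Y + 3) - 18) + 6 = (1/(3 + Y) - 18) + 6 = (-18 + 1/(3 + Y)) + 6 = -12 + 1/(3 + Y))
U(-63, t) + l(-12 - 1*0) = (-63 - 1/5) + (-35 - 12*(-12 - 1*0))/(3 + (-12 - 1*0)) = -316/5 + (-35 - 12*(-12 + 0))/(3 + (-12 + 0)) = -316/5 + (-35 - 12*(-12))/(3 - 12) = -316/5 + (-35 + 144)/(-9) = -316/5 - 1/9*109 = -316/5 - 109/9 = -3389/45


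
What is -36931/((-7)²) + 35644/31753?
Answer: -1170923487/1555897 ≈ -752.57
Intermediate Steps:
-36931/((-7)²) + 35644/31753 = -36931/49 + 35644*(1/31753) = -36931*1/49 + 35644/31753 = -36931/49 + 35644/31753 = -1170923487/1555897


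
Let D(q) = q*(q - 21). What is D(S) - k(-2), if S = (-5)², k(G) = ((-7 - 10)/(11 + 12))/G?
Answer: 4583/46 ≈ 99.630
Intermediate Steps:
k(G) = -17/(23*G) (k(G) = (-17/23)/G = (-17*1/23)/G = -17/(23*G))
S = 25
D(q) = q*(-21 + q)
D(S) - k(-2) = 25*(-21 + 25) - (-17)/(23*(-2)) = 25*4 - (-17)*(-1)/(23*2) = 100 - 1*17/46 = 100 - 17/46 = 4583/46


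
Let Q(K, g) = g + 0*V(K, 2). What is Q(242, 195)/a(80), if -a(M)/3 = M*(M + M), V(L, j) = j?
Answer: -13/2560 ≈ -0.0050781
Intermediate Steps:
a(M) = -6*M**2 (a(M) = -3*M*(M + M) = -3*M*2*M = -6*M**2)
Q(K, g) = g (Q(K, g) = g + 0*2 = g + 0 = g)
Q(242, 195)/a(80) = 195/((-6*80**2)) = 195/((-6*6400)) = 195/(-38400) = 195*(-1/38400) = -13/2560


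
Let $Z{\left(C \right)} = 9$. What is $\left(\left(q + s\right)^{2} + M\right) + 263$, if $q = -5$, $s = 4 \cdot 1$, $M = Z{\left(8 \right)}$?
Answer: $273$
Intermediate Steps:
$M = 9$
$s = 4$
$\left(\left(q + s\right)^{2} + M\right) + 263 = \left(\left(-5 + 4\right)^{2} + 9\right) + 263 = \left(\left(-1\right)^{2} + 9\right) + 263 = \left(1 + 9\right) + 263 = 10 + 263 = 273$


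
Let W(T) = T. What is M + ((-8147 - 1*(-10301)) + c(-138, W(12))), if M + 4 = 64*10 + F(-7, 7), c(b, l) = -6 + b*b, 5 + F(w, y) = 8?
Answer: 21831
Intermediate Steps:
F(w, y) = 3 (F(w, y) = -5 + 8 = 3)
c(b, l) = -6 + b²
M = 639 (M = -4 + (64*10 + 3) = -4 + (640 + 3) = -4 + 643 = 639)
M + ((-8147 - 1*(-10301)) + c(-138, W(12))) = 639 + ((-8147 - 1*(-10301)) + (-6 + (-138)²)) = 639 + ((-8147 + 10301) + (-6 + 19044)) = 639 + (2154 + 19038) = 639 + 21192 = 21831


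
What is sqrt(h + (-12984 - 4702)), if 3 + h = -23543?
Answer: 4*I*sqrt(2577) ≈ 203.06*I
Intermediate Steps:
h = -23546 (h = -3 - 23543 = -23546)
sqrt(h + (-12984 - 4702)) = sqrt(-23546 + (-12984 - 4702)) = sqrt(-23546 - 17686) = sqrt(-41232) = 4*I*sqrt(2577)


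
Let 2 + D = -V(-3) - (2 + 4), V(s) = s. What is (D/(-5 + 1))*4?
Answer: 5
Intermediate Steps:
D = -5 (D = -2 + (-1*(-3) - (2 + 4)) = -2 + (3 - 1*6) = -2 + (3 - 6) = -2 - 3 = -5)
(D/(-5 + 1))*4 = -5/(-5 + 1)*4 = -5/(-4)*4 = -5*(-¼)*4 = (5/4)*4 = 5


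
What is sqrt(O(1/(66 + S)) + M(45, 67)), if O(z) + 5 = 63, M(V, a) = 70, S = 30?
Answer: 8*sqrt(2) ≈ 11.314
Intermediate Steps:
O(z) = 58 (O(z) = -5 + 63 = 58)
sqrt(O(1/(66 + S)) + M(45, 67)) = sqrt(58 + 70) = sqrt(128) = 8*sqrt(2)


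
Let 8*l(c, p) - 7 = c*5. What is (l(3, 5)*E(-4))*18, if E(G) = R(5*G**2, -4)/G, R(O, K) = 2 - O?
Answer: 3861/4 ≈ 965.25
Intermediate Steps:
E(G) = (2 - 5*G**2)/G
l(c, p) = 7/8 + 5*c/8 (l(c, p) = 7/8 + (c*5)/8 = 7/8 + (5*c)/8 = 7/8 + 5*c/8)
(l(3, 5)*E(-4))*18 = ((7/8 + (5/8)*3)*(-5*(-4) + 2/(-4)))*18 = ((7/8 + 15/8)*(20 + 2*(-1/4)))*18 = (11*(20 - 1/2)/4)*18 = ((11/4)*(39/2))*18 = (429/8)*18 = 3861/4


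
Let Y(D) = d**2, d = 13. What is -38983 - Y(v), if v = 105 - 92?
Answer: -39152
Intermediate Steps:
v = 13
Y(D) = 169 (Y(D) = 13**2 = 169)
-38983 - Y(v) = -38983 - 1*169 = -38983 - 169 = -39152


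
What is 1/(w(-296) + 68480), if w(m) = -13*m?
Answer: 1/72328 ≈ 1.3826e-5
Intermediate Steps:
1/(w(-296) + 68480) = 1/(-13*(-296) + 68480) = 1/(3848 + 68480) = 1/72328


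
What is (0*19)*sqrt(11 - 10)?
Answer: 0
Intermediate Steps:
(0*19)*sqrt(11 - 10) = 0*sqrt(1) = 0*1 = 0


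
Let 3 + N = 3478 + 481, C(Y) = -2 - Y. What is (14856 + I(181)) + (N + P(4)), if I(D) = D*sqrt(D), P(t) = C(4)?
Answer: 18806 + 181*sqrt(181) ≈ 21241.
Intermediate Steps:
N = 3956 (N = -3 + (3478 + 481) = -3 + 3959 = 3956)
P(t) = -6 (P(t) = -2 - 1*4 = -2 - 4 = -6)
I(D) = D**(3/2)
(14856 + I(181)) + (N + P(4)) = (14856 + 181**(3/2)) + (3956 - 6) = (14856 + 181*sqrt(181)) + 3950 = 18806 + 181*sqrt(181)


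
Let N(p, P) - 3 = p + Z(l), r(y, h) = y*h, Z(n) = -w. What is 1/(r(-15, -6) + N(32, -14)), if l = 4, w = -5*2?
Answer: 1/135 ≈ 0.0074074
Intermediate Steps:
w = -10
Z(n) = 10 (Z(n) = -1*(-10) = 10)
r(y, h) = h*y
N(p, P) = 13 + p (N(p, P) = 3 + (p + 10) = 3 + (10 + p) = 13 + p)
1/(r(-15, -6) + N(32, -14)) = 1/(-6*(-15) + (13 + 32)) = 1/(90 + 45) = 1/135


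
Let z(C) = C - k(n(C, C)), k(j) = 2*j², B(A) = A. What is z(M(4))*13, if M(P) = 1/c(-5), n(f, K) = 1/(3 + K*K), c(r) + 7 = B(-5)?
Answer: -8906989/2249868 ≈ -3.9589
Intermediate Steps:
c(r) = -12 (c(r) = -7 - 5 = -12)
n(f, K) = 1/(3 + K²)
M(P) = -1/12 (M(P) = 1/(-12) = -1/12)
z(C) = C - 2/(3 + C²)² (z(C) = C - 2*(1/(3 + C²))² = C - 2/(3 + C²)²)
z(M(4))*13 = (-1/12 - 2/(3 + (-1/12)²)²)*13 = (-1/12 - 2/(3 + 1/144)²)*13 = (-1/12 - 2/(433/144)²)*13 = (-1/12 - 2*20736/187489)*13 = (-1/12 - 41472/187489)*13 = -685153/2249868*13 = -8906989/2249868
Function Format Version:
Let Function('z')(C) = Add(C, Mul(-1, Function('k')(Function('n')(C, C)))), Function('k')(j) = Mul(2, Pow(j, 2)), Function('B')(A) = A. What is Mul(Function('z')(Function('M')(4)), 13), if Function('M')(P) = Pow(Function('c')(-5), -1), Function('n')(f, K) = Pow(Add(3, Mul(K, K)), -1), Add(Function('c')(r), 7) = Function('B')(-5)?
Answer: Rational(-8906989, 2249868) ≈ -3.9589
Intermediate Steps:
Function('c')(r) = -12 (Function('c')(r) = Add(-7, -5) = -12)
Function('n')(f, K) = Pow(Add(3, Pow(K, 2)), -1)
Function('M')(P) = Rational(-1, 12) (Function('M')(P) = Pow(-12, -1) = Rational(-1, 12))
Function('z')(C) = Add(C, Mul(-2, Pow(Add(3, Pow(C, 2)), -2))) (Function('z')(C) = Add(C, Mul(-1, Mul(2, Pow(Pow(Add(3, Pow(C, 2)), -1), 2)))) = Add(C, Mul(-1, Mul(2, Pow(Add(3, Pow(C, 2)), -2)))) = Add(C, Mul(-2, Pow(Add(3, Pow(C, 2)), -2))))
Mul(Function('z')(Function('M')(4)), 13) = Mul(Add(Rational(-1, 12), Mul(-2, Pow(Add(3, Pow(Rational(-1, 12), 2)), -2))), 13) = Mul(Add(Rational(-1, 12), Mul(-2, Pow(Add(3, Rational(1, 144)), -2))), 13) = Mul(Add(Rational(-1, 12), Mul(-2, Pow(Rational(433, 144), -2))), 13) = Mul(Add(Rational(-1, 12), Mul(-2, Rational(20736, 187489))), 13) = Mul(Add(Rational(-1, 12), Rational(-41472, 187489)), 13) = Mul(Rational(-685153, 2249868), 13) = Rational(-8906989, 2249868)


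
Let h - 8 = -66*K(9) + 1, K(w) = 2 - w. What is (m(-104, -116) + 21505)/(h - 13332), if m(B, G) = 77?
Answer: -2398/1429 ≈ -1.6781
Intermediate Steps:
h = 471 (h = 8 + (-66*(2 - 1*9) + 1) = 8 + (-66*(2 - 9) + 1) = 8 + (-66*(-7) + 1) = 8 + (462 + 1) = 8 + 463 = 471)
(m(-104, -116) + 21505)/(h - 13332) = (77 + 21505)/(471 - 13332) = 21582/(-12861) = 21582*(-1/12861) = -2398/1429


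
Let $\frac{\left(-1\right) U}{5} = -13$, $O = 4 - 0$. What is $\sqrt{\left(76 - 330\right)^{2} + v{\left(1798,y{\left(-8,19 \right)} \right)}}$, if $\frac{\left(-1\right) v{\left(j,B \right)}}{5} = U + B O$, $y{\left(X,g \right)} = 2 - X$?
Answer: $\sqrt{63991} \approx 252.96$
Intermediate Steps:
$O = 4$ ($O = 4 + 0 = 4$)
$U = 65$ ($U = \left(-5\right) \left(-13\right) = 65$)
$v{\left(j,B \right)} = -325 - 20 B$ ($v{\left(j,B \right)} = - 5 \left(65 + B 4\right) = - 5 \left(65 + 4 B\right) = -325 - 20 B$)
$\sqrt{\left(76 - 330\right)^{2} + v{\left(1798,y{\left(-8,19 \right)} \right)}} = \sqrt{\left(76 - 330\right)^{2} - \left(325 + 20 \left(2 - -8\right)\right)} = \sqrt{\left(-254\right)^{2} - \left(325 + 20 \left(2 + 8\right)\right)} = \sqrt{64516 - 525} = \sqrt{63991}$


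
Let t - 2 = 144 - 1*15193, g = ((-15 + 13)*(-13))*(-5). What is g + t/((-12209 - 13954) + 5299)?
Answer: -2697273/20864 ≈ -129.28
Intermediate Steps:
g = -130 (g = -2*(-13)*(-5) = 26*(-5) = -130)
t = -15047 (t = 2 + (144 - 1*15193) = 2 + (144 - 15193) = 2 - 15049 = -15047)
g + t/((-12209 - 13954) + 5299) = -130 - 15047/((-12209 - 13954) + 5299) = -130 - 15047/(-26163 + 5299) = -130 - 15047/(-20864) = -130 - 15047*(-1/20864) = -130 + 15047/20864 = -2697273/20864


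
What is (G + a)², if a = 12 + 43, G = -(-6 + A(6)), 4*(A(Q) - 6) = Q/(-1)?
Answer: 12769/4 ≈ 3192.3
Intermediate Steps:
A(Q) = 6 - Q/4 (A(Q) = 6 + (Q/(-1))/4 = 6 + (Q*(-1))/4 = 6 + (-Q)/4 = 6 - Q/4)
G = 3/2 (G = -(-6 + (6 - ¼*6)) = -(-6 + (6 - 3/2)) = -(-6 + 9/2) = -1*(-3/2) = 3/2 ≈ 1.5000)
a = 55
(G + a)² = (3/2 + 55)² = (113/2)² = 12769/4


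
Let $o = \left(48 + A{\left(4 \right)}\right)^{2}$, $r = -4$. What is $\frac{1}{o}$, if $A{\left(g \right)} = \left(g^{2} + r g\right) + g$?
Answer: $\frac{1}{2704} \approx 0.00036982$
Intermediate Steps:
$A{\left(g \right)} = g^{2} - 3 g$ ($A{\left(g \right)} = \left(g^{2} - 4 g\right) + g = g^{2} - 3 g$)
$o = 2704$ ($o = \left(48 + 4 \left(-3 + 4\right)\right)^{2} = \left(48 + 4 \cdot 1\right)^{2} = \left(48 + 4\right)^{2} = 52^{2} = 2704$)
$\frac{1}{o} = \frac{1}{2704}$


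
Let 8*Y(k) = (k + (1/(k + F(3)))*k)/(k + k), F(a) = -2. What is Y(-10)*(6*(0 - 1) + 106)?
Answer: 275/48 ≈ 5.7292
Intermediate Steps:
Y(k) = (k + k/(-2 + k))/(16*k) (Y(k) = ((k + (1/(k - 2))*k)/(k + k))/8 = ((k + (1/(-2 + k))*k)/((2*k)))/8 = ((k + k/(-2 + k))*(1/(2*k)))/8 = ((k + k/(-2 + k))/(2*k))/8 = (k + k/(-2 + k))/(16*k))
Y(-10)*(6*(0 - 1) + 106) = ((-1 - 10)/(16*(-2 - 10)))*(6*(0 - 1) + 106) = ((1/16)*(-11)/(-12))*(6*(-1) + 106) = ((1/16)*(-1/12)*(-11))*(-6 + 106) = (11/192)*100 = 275/48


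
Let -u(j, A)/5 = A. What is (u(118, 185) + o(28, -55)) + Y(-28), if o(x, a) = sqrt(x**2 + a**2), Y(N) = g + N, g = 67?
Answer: -886 + sqrt(3809) ≈ -824.28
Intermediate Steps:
u(j, A) = -5*A
Y(N) = 67 + N
o(x, a) = sqrt(a**2 + x**2)
(u(118, 185) + o(28, -55)) + Y(-28) = (-5*185 + sqrt((-55)**2 + 28**2)) + (67 - 28) = (-925 + sqrt(3025 + 784)) + 39 = (-925 + sqrt(3809)) + 39 = -886 + sqrt(3809)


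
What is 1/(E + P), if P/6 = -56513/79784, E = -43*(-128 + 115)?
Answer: 39892/22130089 ≈ 0.0018026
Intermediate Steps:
E = 559 (E = -43*(-13) = 559)
P = -169539/39892 (P = 6*(-56513/79784) = -169539/39892 ≈ -4.2499)
1/(E + P) = 1/(559 - 169539/39892) = 1/(22130089/39892) = 39892/22130089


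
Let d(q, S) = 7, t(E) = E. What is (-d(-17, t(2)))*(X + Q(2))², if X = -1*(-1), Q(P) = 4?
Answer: -175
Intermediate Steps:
X = 1
(-d(-17, t(2)))*(X + Q(2))² = (-1*7)*(1 + 4)² = -7*5² = -7*25 = -175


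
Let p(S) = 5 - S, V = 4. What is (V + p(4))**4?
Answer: 625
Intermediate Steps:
(V + p(4))**4 = (4 + (5 - 1*4))**4 = (4 + (5 - 4))**4 = (4 + 1)**4 = 5**4 = 625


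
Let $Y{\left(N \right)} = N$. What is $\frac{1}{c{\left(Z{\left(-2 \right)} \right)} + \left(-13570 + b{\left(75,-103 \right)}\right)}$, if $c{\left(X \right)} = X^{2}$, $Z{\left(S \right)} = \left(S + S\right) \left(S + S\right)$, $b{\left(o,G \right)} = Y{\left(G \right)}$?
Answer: $- \frac{1}{13417} \approx -7.4532 \cdot 10^{-5}$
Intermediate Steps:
$b{\left(o,G \right)} = G$
$Z{\left(S \right)} = 4 S^{2}$ ($Z{\left(S \right)} = 2 S 2 S = 4 S^{2}$)
$\frac{1}{c{\left(Z{\left(-2 \right)} \right)} + \left(-13570 + b{\left(75,-103 \right)}\right)} = \frac{1}{\left(4 \left(-2\right)^{2}\right)^{2} - 13673} = \frac{1}{\left(4 \cdot 4\right)^{2} - 13673} = \frac{1}{16^{2} - 13673} = \frac{1}{256 - 13673} = \frac{1}{-13417} = - \frac{1}{13417}$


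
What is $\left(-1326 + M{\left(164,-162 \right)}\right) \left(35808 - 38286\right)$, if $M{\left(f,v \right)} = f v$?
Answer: $69121332$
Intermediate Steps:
$\left(-1326 + M{\left(164,-162 \right)}\right) \left(35808 - 38286\right) = \left(-1326 + 164 \left(-162\right)\right) \left(35808 - 38286\right) = \left(-1326 - 26568\right) \left(-2478\right) = \left(-27894\right) \left(-2478\right) = 69121332$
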